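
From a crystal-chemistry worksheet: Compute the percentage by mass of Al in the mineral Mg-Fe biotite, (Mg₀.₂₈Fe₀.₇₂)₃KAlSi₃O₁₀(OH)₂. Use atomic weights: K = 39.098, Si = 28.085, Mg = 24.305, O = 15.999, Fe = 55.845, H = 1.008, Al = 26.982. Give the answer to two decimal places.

5.56 mass %

Formula mass = 0.84×24.305 + 2.16×55.845 + 1×39.098 + 1×26.982 + 3×28.085 + 12×15.999 + 2×1.008 = 485.380 g/mol, of which 26.982 g is Al.
So Al makes up 26.982/485.380 = 0.0556 of the mass, i.e. 5.56%.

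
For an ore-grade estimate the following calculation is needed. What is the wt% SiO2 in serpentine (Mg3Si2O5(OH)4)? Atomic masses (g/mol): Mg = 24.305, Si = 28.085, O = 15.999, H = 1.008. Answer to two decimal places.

43.36 wt%

Molar mass of Mg3Si2O5(OH)4 = 3*24.305 + 2*28.085 + 9*15.999 + 4*1.008 = 277.108 g/mol.
Each formula unit contains 2 Si, equivalent to 2/1 = 2.0000 mol SiO2.
M(SiO2) = 1×28.085 + 2×15.999 = 60.083 g/mol.
Mass of SiO2 per formula unit = 2.0000 × 60.083 = 120.166 g.
SiO2 wt% = 120.166 / 277.108 × 100 = 43.36%.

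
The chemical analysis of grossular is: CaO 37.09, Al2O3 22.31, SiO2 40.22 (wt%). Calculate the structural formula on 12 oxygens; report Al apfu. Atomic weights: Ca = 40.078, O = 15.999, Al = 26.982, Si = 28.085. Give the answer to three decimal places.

37.09 wt% CaO ÷ 56.077 g/mol = 0.66141 mol, giving 0.66141 Ca and 0.66141 O.
22.31 wt% Al2O3 ÷ 101.961 g/mol = 0.21881 mol, giving 0.43762 Al and 0.65643 O.
40.22 wt% SiO2 ÷ 60.083 g/mol = 0.66941 mol, giving 0.66941 Si and 1.33882 O.
Oxygen sums to 2.65666; scaling by 12/2.65666 = 4.51695 puts the formula on 12 O.
Al: 0.43762 × 4.51695 = 1.977 atoms per formula unit.

1.977 Al apfu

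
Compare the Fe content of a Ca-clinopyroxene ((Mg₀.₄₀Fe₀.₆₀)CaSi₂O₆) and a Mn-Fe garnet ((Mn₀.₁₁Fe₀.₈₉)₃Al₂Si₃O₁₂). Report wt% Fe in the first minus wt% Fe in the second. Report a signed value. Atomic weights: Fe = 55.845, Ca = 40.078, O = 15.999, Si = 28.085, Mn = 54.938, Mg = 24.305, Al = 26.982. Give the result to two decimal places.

Fe in (Mg₀.₄₀Fe₀.₆₀)CaSi₂O₆: molar mass 235.471 g/mol; 0.60×55.845 = 33.507 g → 14.23 wt%.
Fe in (Mn₀.₁₁Fe₀.₈₉)₃Al₂Si₃O₁₂: molar mass 497.443 g/mol; 2.67×55.845 = 149.106 g → 29.97 wt%.
Difference = 14.23 − 29.97 = -15.74 percentage points.

-15.74 percentage points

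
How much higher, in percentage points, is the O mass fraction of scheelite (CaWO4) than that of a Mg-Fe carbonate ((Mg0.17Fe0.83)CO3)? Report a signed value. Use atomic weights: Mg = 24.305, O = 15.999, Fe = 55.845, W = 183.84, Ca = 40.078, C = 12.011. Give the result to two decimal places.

M(CaWO4) = 287.914 g/mol, so wt% O = 63.996/287.914 × 100 = 22.23%.
M((Mg0.17Fe0.83)CO3) = 110.491 g/mol, so wt% O = 47.997/110.491 × 100 = 43.44%.
22.23 − 43.44 = -21.21 pp.

-21.21 percentage points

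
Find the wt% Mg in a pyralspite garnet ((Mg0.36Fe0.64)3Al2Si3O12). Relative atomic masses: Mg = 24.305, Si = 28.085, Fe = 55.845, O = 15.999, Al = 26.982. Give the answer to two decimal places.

Formula mass = 1.08·24.305 + 1.92·55.845 + 2·26.982 + 3·28.085 + 12·15.999 = 463.679 g/mol, of which 26.249 g is Mg.
So Mg makes up 26.249/463.679 = 0.0566 of the mass, i.e. 5.66%.

5.66 wt%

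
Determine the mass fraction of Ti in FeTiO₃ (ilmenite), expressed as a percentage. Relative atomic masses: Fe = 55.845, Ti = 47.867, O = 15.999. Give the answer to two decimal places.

31.55 mass %

Molar mass of FeTiO₃: 1·55.845 + 1·47.867 + 3·15.999 = 151.709 g/mol.
Mass of Ti per formula unit: 1 × 47.867 = 47.867 g.
Weight fraction Ti = 47.867 / 151.709 = 0.3155.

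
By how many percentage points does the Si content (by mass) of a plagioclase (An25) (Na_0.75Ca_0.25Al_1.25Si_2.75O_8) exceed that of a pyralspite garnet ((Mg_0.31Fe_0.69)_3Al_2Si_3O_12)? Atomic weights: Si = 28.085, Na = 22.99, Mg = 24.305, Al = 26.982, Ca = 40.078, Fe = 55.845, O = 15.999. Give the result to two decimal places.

First mineral: 77.234 g Si in 266.215 g formula = 29.01 wt% Si.
Second mineral: 84.255 g Si in 468.410 g formula = 17.99 wt% Si.
29.01% − 17.99% gives a difference of 11.02 percentage points.

11.02 percentage points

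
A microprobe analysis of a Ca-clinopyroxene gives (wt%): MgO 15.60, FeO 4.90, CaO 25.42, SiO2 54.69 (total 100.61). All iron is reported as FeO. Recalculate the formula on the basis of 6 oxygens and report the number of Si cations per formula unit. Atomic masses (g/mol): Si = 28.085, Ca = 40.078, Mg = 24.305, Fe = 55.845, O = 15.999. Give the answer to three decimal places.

2.001 Si apfu

MgO: 15.60/40.304 = 0.38706 mol → 0.38706 mol Mg, 0.38706 mol O.
FeO: 4.90/71.844 = 0.06820 mol → 0.06820 mol Fe, 0.06820 mol O.
CaO: 25.42/56.077 = 0.45331 mol → 0.45331 mol Ca, 0.45331 mol O.
SiO2: 54.69/60.083 = 0.91024 mol → 0.91024 mol Si, 1.82048 mol O.
Total oxygen = 2.72905 mol. Normalization factor = 6/2.72905 = 2.19857.
Si per 6 O = 0.91024 × 2.19857 = 2.001.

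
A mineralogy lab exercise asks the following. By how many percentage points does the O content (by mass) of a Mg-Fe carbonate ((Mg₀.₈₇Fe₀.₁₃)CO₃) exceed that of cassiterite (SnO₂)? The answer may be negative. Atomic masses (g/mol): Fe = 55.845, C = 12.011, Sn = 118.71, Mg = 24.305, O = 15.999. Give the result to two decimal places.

33.06 percentage points

First mineral: 47.997 g O in 88.413 g formula = 54.29 wt% O.
Second mineral: 31.998 g O in 150.708 g formula = 21.23 wt% O.
54.29% − 21.23% gives a difference of 33.06 percentage points.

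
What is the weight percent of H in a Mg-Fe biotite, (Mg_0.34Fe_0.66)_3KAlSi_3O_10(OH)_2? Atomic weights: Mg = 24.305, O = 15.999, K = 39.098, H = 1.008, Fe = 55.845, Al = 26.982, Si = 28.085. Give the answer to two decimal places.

Formula mass = 1.02*24.305 + 1.98*55.845 + 1*39.098 + 1*26.982 + 3*28.085 + 12*15.999 + 2*1.008 = 479.703 g/mol, of which 2.016 g is H.
So H makes up 2.016/479.703 = 0.0042 of the mass, i.e. 0.42%.

0.42 wt%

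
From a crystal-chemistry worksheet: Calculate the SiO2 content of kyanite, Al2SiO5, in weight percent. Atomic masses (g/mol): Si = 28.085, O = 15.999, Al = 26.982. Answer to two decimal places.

M(Al2SiO5) = 162.044 g/mol; M(SiO2) = 60.083 g/mol.
Moles SiO2 per formula unit = 1 Si ÷ 1 = 1.0000.
SiO2 fraction = (1.0000 × 60.083) / 162.044 = 60.083/162.044 = 0.3708.

37.08 wt%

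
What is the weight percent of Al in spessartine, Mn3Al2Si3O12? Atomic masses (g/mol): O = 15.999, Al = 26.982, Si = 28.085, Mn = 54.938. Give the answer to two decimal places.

10.90 mass %

M(Mn3Al2Si3O12) = 495.021 g/mol.
Al contributes 2 × 26.982 = 53.964 g per mole.
53.964/495.021 = 0.1090 → 10.90%.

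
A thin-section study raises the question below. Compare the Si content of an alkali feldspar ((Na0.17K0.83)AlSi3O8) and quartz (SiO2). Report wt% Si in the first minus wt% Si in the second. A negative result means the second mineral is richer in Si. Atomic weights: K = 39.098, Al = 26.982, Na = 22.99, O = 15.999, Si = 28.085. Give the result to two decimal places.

-16.17 percentage points

First mineral: 84.255 g Si in 275.589 g formula = 30.57 wt% Si.
Second mineral: 28.085 g Si in 60.083 g formula = 46.74 wt% Si.
30.57% − 46.74% gives a difference of -16.17 percentage points.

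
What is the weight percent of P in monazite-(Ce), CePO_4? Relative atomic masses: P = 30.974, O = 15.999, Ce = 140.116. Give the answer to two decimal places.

13.18 mass %

Formula mass = 1×140.116 + 1×30.974 + 4×15.999 = 235.086 g/mol, of which 30.974 g is P.
So P makes up 30.974/235.086 = 0.1318 of the mass, i.e. 13.18%.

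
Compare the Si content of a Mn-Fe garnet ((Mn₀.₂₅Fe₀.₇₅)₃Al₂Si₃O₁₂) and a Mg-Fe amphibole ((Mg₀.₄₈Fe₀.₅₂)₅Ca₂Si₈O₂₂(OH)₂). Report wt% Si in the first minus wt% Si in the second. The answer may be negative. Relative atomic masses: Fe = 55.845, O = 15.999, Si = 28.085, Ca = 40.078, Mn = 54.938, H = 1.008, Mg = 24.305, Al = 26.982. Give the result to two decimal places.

-8.17 percentage points

Si in (Mn₀.₂₅Fe₀.₇₅)₃Al₂Si₃O₁₂: molar mass 497.062 g/mol; 3×28.085 = 84.255 g → 16.95 wt%.
Si in (Mg₀.₄₈Fe₀.₅₂)₅Ca₂Si₈O₂₂(OH)₂: molar mass 894.357 g/mol; 8×28.085 = 224.680 g → 25.12 wt%.
Difference = 16.95 − 25.12 = -8.17 percentage points.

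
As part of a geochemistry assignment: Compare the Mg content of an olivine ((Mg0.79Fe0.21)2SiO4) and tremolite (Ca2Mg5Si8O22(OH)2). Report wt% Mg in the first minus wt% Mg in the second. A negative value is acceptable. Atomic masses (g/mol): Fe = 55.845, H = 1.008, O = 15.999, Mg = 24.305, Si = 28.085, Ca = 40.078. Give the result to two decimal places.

9.99 percentage points

M((Mg0.79Fe0.21)2SiO4) = 153.938 g/mol, so wt% Mg = 38.402/153.938 × 100 = 24.95%.
M(Ca2Mg5Si8O22(OH)2) = 812.353 g/mol, so wt% Mg = 121.525/812.353 × 100 = 14.96%.
24.95 − 14.96 = 9.99 pp.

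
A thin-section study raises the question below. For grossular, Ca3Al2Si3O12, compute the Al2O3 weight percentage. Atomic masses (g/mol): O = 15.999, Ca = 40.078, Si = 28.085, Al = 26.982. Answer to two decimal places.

Molar mass of Ca3Al2Si3O12 = 3*40.078 + 2*26.982 + 3*28.085 + 12*15.999 = 450.441 g/mol.
Each formula unit contains 2 Al, equivalent to 2/2 = 1.0000 mol Al2O3.
M(Al2O3) = 2×26.982 + 3×15.999 = 101.961 g/mol.
Mass of Al2O3 per formula unit = 1.0000 × 101.961 = 101.961 g.
Al2O3 wt% = 101.961 / 450.441 × 100 = 22.64%.

22.64 wt%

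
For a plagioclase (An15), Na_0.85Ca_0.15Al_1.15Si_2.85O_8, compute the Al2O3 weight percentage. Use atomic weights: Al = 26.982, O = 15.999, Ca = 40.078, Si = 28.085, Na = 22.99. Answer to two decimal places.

Formula mass = 264.617 g/mol.
1.15 Al → 0.5750 mol Al2O3 per formula unit; M(Al2O3) = 101.961, so Al2O3 mass = 58.628 g.
58.628/264.617 × 100 = 22.16 wt%.

22.16 wt%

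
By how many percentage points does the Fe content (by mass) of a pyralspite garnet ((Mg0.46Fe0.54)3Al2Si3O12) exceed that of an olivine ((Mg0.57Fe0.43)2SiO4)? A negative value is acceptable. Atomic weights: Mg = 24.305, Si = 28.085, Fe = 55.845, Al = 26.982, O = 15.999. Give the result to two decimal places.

-8.70 percentage points

First mineral: 90.469 g Fe in 454.217 g formula = 19.92 wt% Fe.
Second mineral: 48.027 g Fe in 167.815 g formula = 28.62 wt% Fe.
19.92% − 28.62% gives a difference of -8.70 percentage points.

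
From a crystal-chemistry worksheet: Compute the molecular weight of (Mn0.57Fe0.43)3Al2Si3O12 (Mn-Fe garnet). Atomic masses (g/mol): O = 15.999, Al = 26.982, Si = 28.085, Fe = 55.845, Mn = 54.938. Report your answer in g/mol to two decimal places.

496.19 g/mol

M = 1.71(54.938) + 1.29(55.845) + 2(26.982) + 3(28.085) + 12(15.999)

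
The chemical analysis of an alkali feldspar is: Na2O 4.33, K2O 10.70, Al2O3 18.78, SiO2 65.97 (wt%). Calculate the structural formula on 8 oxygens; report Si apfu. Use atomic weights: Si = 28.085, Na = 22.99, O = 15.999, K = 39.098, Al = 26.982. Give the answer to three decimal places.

Na2O (M=61.979): mol = 0.06986; Na = 0.13972, O = 0.06986.
K2O (M=94.195): mol = 0.11359; K = 0.22718, O = 0.11359.
Al2O3 (M=101.961): mol = 0.18419; Al = 0.36838, O = 0.55257.
SiO2 (M=60.083): mol = 1.09798; Si = 1.09798, O = 2.19596.
ΣO = 2.93198; factor = 8/ΣO = 2.72853.
Si apfu = 1.09798 × 2.72853 = 2.996.

2.996 Si apfu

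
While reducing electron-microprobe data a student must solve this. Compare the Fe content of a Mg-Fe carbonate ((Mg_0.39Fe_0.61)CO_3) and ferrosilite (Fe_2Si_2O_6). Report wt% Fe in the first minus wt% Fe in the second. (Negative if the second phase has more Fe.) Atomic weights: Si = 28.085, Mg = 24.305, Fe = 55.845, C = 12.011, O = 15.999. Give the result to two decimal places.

Fe in (Mg_0.39Fe_0.61)CO_3: molar mass 103.552 g/mol; 0.61×55.845 = 34.065 g → 32.90 wt%.
Fe in Fe_2Si_2O_6: molar mass 263.854 g/mol; 2×55.845 = 111.690 g → 42.33 wt%.
Difference = 32.90 − 42.33 = -9.43 percentage points.

-9.43 percentage points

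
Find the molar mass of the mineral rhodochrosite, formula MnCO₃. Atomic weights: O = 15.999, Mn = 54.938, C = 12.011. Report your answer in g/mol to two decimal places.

M = 1*54.938 + 1*12.011 + 3*15.999

114.95 g/mol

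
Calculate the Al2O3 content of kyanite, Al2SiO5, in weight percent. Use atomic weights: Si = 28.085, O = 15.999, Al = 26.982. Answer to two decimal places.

M(Al2SiO5) = 162.044 g/mol; M(Al2O3) = 101.961 g/mol.
Moles Al2O3 per formula unit = 2 Al ÷ 2 = 1.0000.
Al2O3 fraction = (1.0000 × 101.961) / 162.044 = 101.961/162.044 = 0.6292.

62.92 wt%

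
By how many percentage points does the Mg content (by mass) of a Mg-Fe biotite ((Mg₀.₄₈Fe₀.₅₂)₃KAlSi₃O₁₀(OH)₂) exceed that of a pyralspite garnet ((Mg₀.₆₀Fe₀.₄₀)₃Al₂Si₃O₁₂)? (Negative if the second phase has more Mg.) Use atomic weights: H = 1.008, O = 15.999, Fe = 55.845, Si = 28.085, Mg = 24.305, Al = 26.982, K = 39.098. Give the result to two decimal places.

-2.42 percentage points

Mg in (Mg₀.₄₈Fe₀.₅₂)₃KAlSi₃O₁₀(OH)₂: molar mass 466.456 g/mol; 1.44×24.305 = 34.999 g → 7.50 wt%.
Mg in (Mg₀.₆₀Fe₀.₄₀)₃Al₂Si₃O₁₂: molar mass 440.970 g/mol; 1.80×24.305 = 43.749 g → 9.92 wt%.
Difference = 7.50 − 9.92 = -2.42 percentage points.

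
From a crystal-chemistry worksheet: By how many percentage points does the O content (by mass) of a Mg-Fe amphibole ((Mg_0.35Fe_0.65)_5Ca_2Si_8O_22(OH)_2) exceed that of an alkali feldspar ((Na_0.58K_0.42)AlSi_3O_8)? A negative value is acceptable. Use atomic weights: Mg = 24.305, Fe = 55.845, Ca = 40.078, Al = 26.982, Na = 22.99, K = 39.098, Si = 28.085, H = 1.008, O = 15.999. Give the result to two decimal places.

First mineral: 383.976 g O in 914.858 g formula = 41.97 wt% O.
Second mineral: 127.992 g O in 268.984 g formula = 47.58 wt% O.
41.97% − 47.58% gives a difference of -5.61 percentage points.

-5.61 percentage points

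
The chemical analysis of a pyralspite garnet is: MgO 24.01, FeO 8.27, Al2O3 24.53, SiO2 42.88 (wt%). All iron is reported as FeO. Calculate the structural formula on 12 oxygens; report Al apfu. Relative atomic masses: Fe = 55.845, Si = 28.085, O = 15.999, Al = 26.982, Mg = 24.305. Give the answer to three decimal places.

2.019 Al apfu

MgO (M=40.304): mol = 0.59572; Mg = 0.59572, O = 0.59572.
FeO (M=71.844): mol = 0.11511; Fe = 0.11511, O = 0.11511.
Al2O3 (M=101.961): mol = 0.24058; Al = 0.48116, O = 0.72174.
SiO2 (M=60.083): mol = 0.71368; Si = 0.71368, O = 1.42736.
ΣO = 2.85993; factor = 12/ΣO = 4.19591.
Al apfu = 0.48116 × 4.19591 = 2.019.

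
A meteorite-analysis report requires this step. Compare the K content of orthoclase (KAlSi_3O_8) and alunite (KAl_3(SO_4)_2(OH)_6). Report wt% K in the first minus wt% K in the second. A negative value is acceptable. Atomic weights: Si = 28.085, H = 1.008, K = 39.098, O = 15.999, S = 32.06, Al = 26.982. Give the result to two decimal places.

K in KAlSi_3O_8: molar mass 278.327 g/mol; 1×39.098 = 39.098 g → 14.05 wt%.
K in KAl_3(SO_4)_2(OH)_6: molar mass 414.198 g/mol; 1×39.098 = 39.098 g → 9.44 wt%.
Difference = 14.05 − 9.44 = 4.61 percentage points.

4.61 percentage points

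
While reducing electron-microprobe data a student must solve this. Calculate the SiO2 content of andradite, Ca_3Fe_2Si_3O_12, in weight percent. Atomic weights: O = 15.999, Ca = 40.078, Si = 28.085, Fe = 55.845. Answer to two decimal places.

35.47 wt%

Formula mass = 508.167 g/mol.
3 Si → 3.0000 mol SiO2 per formula unit; M(SiO2) = 60.083, so SiO2 mass = 180.249 g.
180.249/508.167 × 100 = 35.47 wt%.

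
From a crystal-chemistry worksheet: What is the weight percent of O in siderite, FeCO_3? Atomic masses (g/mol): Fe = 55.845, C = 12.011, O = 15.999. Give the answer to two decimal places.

M(FeCO_3) = 115.853 g/mol.
O contributes 3 × 15.999 = 47.997 g per mole.
47.997/115.853 = 0.4143 → 41.43%.

41.43 mass %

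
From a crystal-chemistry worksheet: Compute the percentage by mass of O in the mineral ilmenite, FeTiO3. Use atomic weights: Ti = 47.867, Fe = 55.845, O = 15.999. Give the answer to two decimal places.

Formula mass = 1*55.845 + 1*47.867 + 3*15.999 = 151.709 g/mol, of which 47.997 g is O.
So O makes up 47.997/151.709 = 0.3164 of the mass, i.e. 31.64%.

31.64 mass %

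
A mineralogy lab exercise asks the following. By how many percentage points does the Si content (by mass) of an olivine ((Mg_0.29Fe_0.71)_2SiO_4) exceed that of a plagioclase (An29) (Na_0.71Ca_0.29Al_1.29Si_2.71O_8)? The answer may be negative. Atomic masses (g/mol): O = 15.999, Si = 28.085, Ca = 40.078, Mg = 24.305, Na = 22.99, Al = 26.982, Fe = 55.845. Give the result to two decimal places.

First mineral: 28.085 g Si in 185.478 g formula = 15.14 wt% Si.
Second mineral: 76.110 g Si in 266.855 g formula = 28.52 wt% Si.
15.14% − 28.52% gives a difference of -13.38 percentage points.

-13.38 percentage points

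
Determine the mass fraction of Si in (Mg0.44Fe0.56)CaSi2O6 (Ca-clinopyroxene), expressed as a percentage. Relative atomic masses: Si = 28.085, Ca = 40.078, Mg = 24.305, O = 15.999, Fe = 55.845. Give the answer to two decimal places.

Molar mass of (Mg0.44Fe0.56)CaSi2O6: 0.44·24.305 + 0.56·55.845 + 1·40.078 + 2·28.085 + 6·15.999 = 234.209 g/mol.
Mass of Si per formula unit: 2 × 28.085 = 56.170 g.
Weight fraction Si = 56.170 / 234.209 = 0.2398.

23.98 wt%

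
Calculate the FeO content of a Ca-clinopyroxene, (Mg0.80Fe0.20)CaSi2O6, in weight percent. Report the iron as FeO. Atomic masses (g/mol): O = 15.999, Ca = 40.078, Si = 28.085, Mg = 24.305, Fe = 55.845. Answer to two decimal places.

M((Mg0.80Fe0.20)CaSi2O6) = 222.855 g/mol; M(FeO) = 71.844 g/mol.
Moles FeO per formula unit = 0.20 Fe ÷ 1 = 0.2000.
FeO fraction = (0.2000 × 71.844) / 222.855 = 14.369/222.855 = 0.0645.

6.45 wt%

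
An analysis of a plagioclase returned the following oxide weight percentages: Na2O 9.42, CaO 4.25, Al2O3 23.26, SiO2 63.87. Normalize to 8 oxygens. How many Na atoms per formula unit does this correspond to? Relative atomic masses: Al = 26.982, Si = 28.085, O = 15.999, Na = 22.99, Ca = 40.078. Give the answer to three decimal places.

Na2O (M=61.979): mol = 0.15199; Na = 0.30398, O = 0.15199.
CaO (M=56.077): mol = 0.07579; Ca = 0.07579, O = 0.07579.
Al2O3 (M=101.961): mol = 0.22813; Al = 0.45626, O = 0.68439.
SiO2 (M=60.083): mol = 1.06303; Si = 1.06303, O = 2.12606.
ΣO = 3.03823; factor = 8/ΣO = 2.63311.
Na apfu = 0.30398 × 2.63311 = 0.800.

0.800 Na apfu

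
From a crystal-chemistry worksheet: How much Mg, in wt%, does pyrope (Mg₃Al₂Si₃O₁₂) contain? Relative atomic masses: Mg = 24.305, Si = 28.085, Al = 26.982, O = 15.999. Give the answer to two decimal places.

Formula mass = 3·24.305 + 2·26.982 + 3·28.085 + 12·15.999 = 403.122 g/mol, of which 72.915 g is Mg.
So Mg makes up 72.915/403.122 = 0.1809 of the mass, i.e. 18.09%.

18.09 wt%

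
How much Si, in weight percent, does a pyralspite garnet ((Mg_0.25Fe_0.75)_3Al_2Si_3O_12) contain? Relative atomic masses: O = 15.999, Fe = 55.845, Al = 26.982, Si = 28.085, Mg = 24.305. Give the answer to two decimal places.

Molar mass of (Mg_0.25Fe_0.75)_3Al_2Si_3O_12: 0.75·24.305 + 2.25·55.845 + 2·26.982 + 3·28.085 + 12·15.999 = 474.087 g/mol.
Mass of Si per formula unit: 3 × 28.085 = 84.255 g.
Weight fraction Si = 84.255 / 474.087 = 0.1777.

17.77 weight percent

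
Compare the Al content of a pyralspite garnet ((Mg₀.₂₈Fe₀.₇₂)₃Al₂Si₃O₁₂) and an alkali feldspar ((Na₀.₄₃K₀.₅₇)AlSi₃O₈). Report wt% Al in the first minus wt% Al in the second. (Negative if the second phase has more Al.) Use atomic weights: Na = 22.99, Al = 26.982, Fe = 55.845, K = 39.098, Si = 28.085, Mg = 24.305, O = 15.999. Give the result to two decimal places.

1.51 percentage points

First mineral: 53.964 g Al in 471.248 g formula = 11.45 wt% Al.
Second mineral: 26.982 g Al in 271.401 g formula = 9.94 wt% Al.
11.45% − 9.94% gives a difference of 1.51 percentage points.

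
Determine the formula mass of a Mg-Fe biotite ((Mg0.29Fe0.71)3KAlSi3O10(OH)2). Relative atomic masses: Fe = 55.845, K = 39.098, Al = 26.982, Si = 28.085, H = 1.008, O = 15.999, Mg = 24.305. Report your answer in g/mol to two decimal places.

M = 0.87(24.305) + 2.13(55.845) + 1(39.098) + 1(26.982) + 3(28.085) + 12(15.999) + 2(1.008)

484.43 g/mol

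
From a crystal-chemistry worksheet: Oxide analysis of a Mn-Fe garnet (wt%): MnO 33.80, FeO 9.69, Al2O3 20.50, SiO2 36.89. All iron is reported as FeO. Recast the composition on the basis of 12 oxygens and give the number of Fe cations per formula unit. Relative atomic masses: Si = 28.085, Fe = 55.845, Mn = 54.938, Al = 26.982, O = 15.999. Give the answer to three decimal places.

0.663 Fe apfu

MnO (M=70.937): mol = 0.47648; Mn = 0.47648, O = 0.47648.
FeO (M=71.844): mol = 0.13488; Fe = 0.13488, O = 0.13488.
Al2O3 (M=101.961): mol = 0.20106; Al = 0.40212, O = 0.60318.
SiO2 (M=60.083): mol = 0.61398; Si = 0.61398, O = 1.22796.
ΣO = 2.44250; factor = 12/ΣO = 4.91300.
Fe apfu = 0.13488 × 4.91300 = 0.663.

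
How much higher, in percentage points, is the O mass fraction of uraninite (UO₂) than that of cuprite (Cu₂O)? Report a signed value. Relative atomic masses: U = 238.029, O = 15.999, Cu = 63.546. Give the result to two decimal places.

First mineral: 31.998 g O in 270.027 g formula = 11.85 wt% O.
Second mineral: 15.999 g O in 143.091 g formula = 11.18 wt% O.
11.85% − 11.18% gives a difference of 0.67 percentage points.

0.67 percentage points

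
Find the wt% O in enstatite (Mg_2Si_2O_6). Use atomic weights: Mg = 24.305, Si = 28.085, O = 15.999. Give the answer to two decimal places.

47.81 mass %

Formula mass = 2*24.305 + 2*28.085 + 6*15.999 = 200.774 g/mol, of which 95.994 g is O.
So O makes up 95.994/200.774 = 0.4781 of the mass, i.e. 47.81%.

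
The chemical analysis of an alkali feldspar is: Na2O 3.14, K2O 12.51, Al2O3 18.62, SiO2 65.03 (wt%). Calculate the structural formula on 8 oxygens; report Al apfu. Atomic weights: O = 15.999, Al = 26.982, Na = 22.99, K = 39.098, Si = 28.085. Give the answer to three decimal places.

3.14 wt% Na2O ÷ 61.979 g/mol = 0.05066 mol, giving 0.10132 Na and 0.05066 O.
12.51 wt% K2O ÷ 94.195 g/mol = 0.13281 mol, giving 0.26562 K and 0.13281 O.
18.62 wt% Al2O3 ÷ 101.961 g/mol = 0.18262 mol, giving 0.36524 Al and 0.54786 O.
65.03 wt% SiO2 ÷ 60.083 g/mol = 1.08234 mol, giving 1.08234 Si and 2.16468 O.
Oxygen sums to 2.89601; scaling by 8/2.89601 = 2.76242 puts the formula on 8 O.
Al: 0.36524 × 2.76242 = 1.009 atoms per formula unit.

1.009 Al apfu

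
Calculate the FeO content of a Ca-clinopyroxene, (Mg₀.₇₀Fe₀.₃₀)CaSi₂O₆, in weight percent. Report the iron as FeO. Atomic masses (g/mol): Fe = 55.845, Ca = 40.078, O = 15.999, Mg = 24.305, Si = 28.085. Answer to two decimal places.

M((Mg₀.₇₀Fe₀.₃₀)CaSi₂O₆) = 226.009 g/mol; M(FeO) = 71.844 g/mol.
Moles FeO per formula unit = 0.30 Fe ÷ 1 = 0.3000.
FeO fraction = (0.3000 × 71.844) / 226.009 = 21.553/226.009 = 0.0954.

9.54 wt%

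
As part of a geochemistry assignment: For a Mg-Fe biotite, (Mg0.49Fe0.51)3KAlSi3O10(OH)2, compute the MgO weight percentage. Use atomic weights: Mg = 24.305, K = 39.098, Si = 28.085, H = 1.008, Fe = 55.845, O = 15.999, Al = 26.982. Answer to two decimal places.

Molar mass of (Mg0.49Fe0.51)3KAlSi3O10(OH)2 = 1.47×24.305 + 1.53×55.845 + 1×39.098 + 1×26.982 + 3×28.085 + 12×15.999 + 2×1.008 = 465.510 g/mol.
Each formula unit contains 1.47 Mg, equivalent to 1.47/1 = 1.4700 mol MgO.
M(MgO) = 1×24.305 + 1×15.999 = 40.304 g/mol.
Mass of MgO per formula unit = 1.4700 × 40.304 = 59.247 g.
MgO wt% = 59.247 / 465.510 × 100 = 12.73%.

12.73 wt%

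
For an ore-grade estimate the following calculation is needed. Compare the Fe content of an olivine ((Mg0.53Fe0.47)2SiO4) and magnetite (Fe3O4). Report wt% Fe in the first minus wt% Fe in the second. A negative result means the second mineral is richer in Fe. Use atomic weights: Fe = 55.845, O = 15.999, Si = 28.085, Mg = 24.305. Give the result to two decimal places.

-41.54 percentage points

Fe in (Mg0.53Fe0.47)2SiO4: molar mass 170.339 g/mol; 0.94×55.845 = 52.494 g → 30.82 wt%.
Fe in Fe3O4: molar mass 231.531 g/mol; 3×55.845 = 167.535 g → 72.36 wt%.
Difference = 30.82 − 72.36 = -41.54 percentage points.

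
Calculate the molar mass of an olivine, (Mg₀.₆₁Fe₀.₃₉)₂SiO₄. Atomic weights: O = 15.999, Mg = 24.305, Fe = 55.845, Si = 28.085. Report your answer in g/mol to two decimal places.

The formula mass is the sum 1.22×24.305 + 0.78×55.845 + 1×28.085 + 4×15.999.

165.29 g/mol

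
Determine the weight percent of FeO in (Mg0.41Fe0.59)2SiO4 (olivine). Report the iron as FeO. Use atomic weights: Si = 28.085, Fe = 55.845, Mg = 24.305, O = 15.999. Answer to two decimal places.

47.65 wt%

Molar mass of (Mg0.41Fe0.59)2SiO4 = 0.82*24.305 + 1.18*55.845 + 1*28.085 + 4*15.999 = 177.908 g/mol.
Each formula unit contains 1.18 Fe, equivalent to 1.18/1 = 1.1800 mol FeO.
M(FeO) = 1×55.845 + 1×15.999 = 71.844 g/mol.
Mass of FeO per formula unit = 1.1800 × 71.844 = 84.776 g.
FeO wt% = 84.776 / 177.908 × 100 = 47.65%.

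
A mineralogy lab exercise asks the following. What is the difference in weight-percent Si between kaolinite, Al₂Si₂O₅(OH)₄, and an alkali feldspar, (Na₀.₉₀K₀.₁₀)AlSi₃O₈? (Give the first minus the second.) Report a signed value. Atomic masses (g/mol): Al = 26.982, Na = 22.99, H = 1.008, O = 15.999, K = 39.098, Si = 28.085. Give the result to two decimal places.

-10.18 percentage points

Si in Al₂Si₂O₅(OH)₄: molar mass 258.157 g/mol; 2×28.085 = 56.170 g → 21.76 wt%.
Si in (Na₀.₉₀K₀.₁₀)AlSi₃O₈: molar mass 263.830 g/mol; 3×28.085 = 84.255 g → 31.94 wt%.
Difference = 21.76 − 31.94 = -10.18 percentage points.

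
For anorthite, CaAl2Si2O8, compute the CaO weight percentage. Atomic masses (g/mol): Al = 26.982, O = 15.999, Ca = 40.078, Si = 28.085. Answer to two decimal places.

20.16 wt%

Formula mass = 278.204 g/mol.
1 Ca → 1.0000 mol CaO per formula unit; M(CaO) = 56.077, so CaO mass = 56.077 g.
56.077/278.204 × 100 = 20.16 wt%.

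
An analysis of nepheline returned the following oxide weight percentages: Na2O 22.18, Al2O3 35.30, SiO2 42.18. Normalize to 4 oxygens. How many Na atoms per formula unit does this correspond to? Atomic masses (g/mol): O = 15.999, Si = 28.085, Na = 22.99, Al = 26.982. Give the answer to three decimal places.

1.022 Na apfu

Na2O: 22.18/61.979 = 0.35786 mol → 0.71572 mol Na, 0.35786 mol O.
Al2O3: 35.30/101.961 = 0.34621 mol → 0.69242 mol Al, 1.03863 mol O.
SiO2: 42.18/60.083 = 0.70203 mol → 0.70203 mol Si, 1.40406 mol O.
Total oxygen = 2.80055 mol. Normalization factor = 4/2.80055 = 1.42829.
Na per 4 O = 0.71572 × 1.42829 = 1.022.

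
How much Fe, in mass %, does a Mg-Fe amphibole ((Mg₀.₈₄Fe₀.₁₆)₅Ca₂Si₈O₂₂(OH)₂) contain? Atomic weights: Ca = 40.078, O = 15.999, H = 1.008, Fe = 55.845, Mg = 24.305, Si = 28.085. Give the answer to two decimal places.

Formula mass = 4.20×24.305 + 0.80×55.845 + 2×40.078 + 8×28.085 + 24×15.999 + 2×1.008 = 837.585 g/mol, of which 44.676 g is Fe.
So Fe makes up 44.676/837.585 = 0.0533 of the mass, i.e. 5.33%.

5.33 mass %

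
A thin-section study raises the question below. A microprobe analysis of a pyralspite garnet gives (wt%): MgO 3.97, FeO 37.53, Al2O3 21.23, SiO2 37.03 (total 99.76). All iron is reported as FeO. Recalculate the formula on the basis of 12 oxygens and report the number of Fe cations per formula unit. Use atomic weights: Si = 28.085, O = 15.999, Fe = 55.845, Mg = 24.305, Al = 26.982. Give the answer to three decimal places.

MgO: 3.97/40.304 = 0.09850 mol → 0.09850 mol Mg, 0.09850 mol O.
FeO: 37.53/71.844 = 0.52238 mol → 0.52238 mol Fe, 0.52238 mol O.
Al2O3: 21.23/101.961 = 0.20822 mol → 0.41644 mol Al, 0.62466 mol O.
SiO2: 37.03/60.083 = 0.61631 mol → 0.61631 mol Si, 1.23262 mol O.
Total oxygen = 2.47816 mol. Normalization factor = 12/2.47816 = 4.84230.
Fe per 12 O = 0.52238 × 4.84230 = 2.530.

2.530 Fe apfu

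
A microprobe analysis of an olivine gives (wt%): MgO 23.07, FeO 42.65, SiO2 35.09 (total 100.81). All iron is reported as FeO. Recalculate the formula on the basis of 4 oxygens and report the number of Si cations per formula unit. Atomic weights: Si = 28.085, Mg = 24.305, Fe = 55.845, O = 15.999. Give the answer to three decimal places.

1.001 Si apfu

MgO (M=40.304): mol = 0.57240; Mg = 0.57240, O = 0.57240.
FeO (M=71.844): mol = 0.59365; Fe = 0.59365, O = 0.59365.
SiO2 (M=60.083): mol = 0.58403; Si = 0.58403, O = 1.16806.
ΣO = 2.33411; factor = 4/ΣO = 1.71372.
Si apfu = 0.58403 × 1.71372 = 1.001.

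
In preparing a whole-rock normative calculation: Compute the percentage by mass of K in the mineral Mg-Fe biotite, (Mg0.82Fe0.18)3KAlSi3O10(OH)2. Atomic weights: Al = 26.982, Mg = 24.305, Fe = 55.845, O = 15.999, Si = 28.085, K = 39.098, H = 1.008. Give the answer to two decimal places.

9.00 mass %

Molar mass of (Mg0.82Fe0.18)3KAlSi3O10(OH)2: 2.46·24.305 + 0.54·55.845 + 1·39.098 + 1·26.982 + 3·28.085 + 12·15.999 + 2·1.008 = 434.286 g/mol.
Mass of K per formula unit: 1 × 39.098 = 39.098 g.
Weight fraction K = 39.098 / 434.286 = 0.0900.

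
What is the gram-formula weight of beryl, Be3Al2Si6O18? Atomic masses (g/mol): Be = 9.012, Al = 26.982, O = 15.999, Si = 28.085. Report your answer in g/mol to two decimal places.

537.49 g/mol

M = 3·9.012 + 2·26.982 + 6·28.085 + 18·15.999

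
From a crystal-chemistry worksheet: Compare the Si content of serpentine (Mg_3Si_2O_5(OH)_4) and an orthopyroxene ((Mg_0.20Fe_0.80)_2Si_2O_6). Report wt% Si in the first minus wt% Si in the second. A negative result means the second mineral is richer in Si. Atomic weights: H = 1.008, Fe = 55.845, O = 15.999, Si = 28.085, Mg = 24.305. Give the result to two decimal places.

Si in Mg_3Si_2O_5(OH)_4: molar mass 277.108 g/mol; 2×28.085 = 56.170 g → 20.27 wt%.
Si in (Mg_0.20Fe_0.80)_2Si_2O_6: molar mass 251.238 g/mol; 2×28.085 = 56.170 g → 22.36 wt%.
Difference = 20.27 − 22.36 = -2.09 percentage points.

-2.09 percentage points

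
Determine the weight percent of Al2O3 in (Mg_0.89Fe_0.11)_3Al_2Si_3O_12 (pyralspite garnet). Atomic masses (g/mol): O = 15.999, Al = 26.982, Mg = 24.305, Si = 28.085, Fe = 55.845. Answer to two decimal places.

Molar mass of (Mg_0.89Fe_0.11)_3Al_2Si_3O_12 = 2.67×24.305 + 0.33×55.845 + 2×26.982 + 3×28.085 + 12×15.999 = 413.530 g/mol.
Each formula unit contains 2 Al, equivalent to 2/2 = 1.0000 mol Al2O3.
M(Al2O3) = 2×26.982 + 3×15.999 = 101.961 g/mol.
Mass of Al2O3 per formula unit = 1.0000 × 101.961 = 101.961 g.
Al2O3 wt% = 101.961 / 413.530 × 100 = 24.66%.

24.66 wt%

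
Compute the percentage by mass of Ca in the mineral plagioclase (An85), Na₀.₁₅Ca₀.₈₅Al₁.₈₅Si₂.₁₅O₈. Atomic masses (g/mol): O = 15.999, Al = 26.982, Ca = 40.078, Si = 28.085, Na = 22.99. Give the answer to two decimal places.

12.35 mass %

Molar mass of Na₀.₁₅Ca₀.₈₅Al₁.₈₅Si₂.₁₅O₈: 0.15×22.99 + 0.85×40.078 + 1.85×26.982 + 2.15×28.085 + 8×15.999 = 275.806 g/mol.
Mass of Ca per formula unit: 0.85 × 40.078 = 34.066 g.
Weight fraction Ca = 34.066 / 275.806 = 0.1235.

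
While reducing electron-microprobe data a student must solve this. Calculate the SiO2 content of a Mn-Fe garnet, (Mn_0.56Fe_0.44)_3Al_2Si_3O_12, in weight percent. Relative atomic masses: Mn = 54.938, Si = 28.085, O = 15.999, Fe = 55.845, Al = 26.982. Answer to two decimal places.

Molar mass of (Mn_0.56Fe_0.44)_3Al_2Si_3O_12 = 1.68·54.938 + 1.32·55.845 + 2·26.982 + 3·28.085 + 12·15.999 = 496.218 g/mol.
Each formula unit contains 3 Si, equivalent to 3/1 = 3.0000 mol SiO2.
M(SiO2) = 1×28.085 + 2×15.999 = 60.083 g/mol.
Mass of SiO2 per formula unit = 3.0000 × 60.083 = 180.249 g.
SiO2 wt% = 180.249 / 496.218 × 100 = 36.32%.

36.32 wt%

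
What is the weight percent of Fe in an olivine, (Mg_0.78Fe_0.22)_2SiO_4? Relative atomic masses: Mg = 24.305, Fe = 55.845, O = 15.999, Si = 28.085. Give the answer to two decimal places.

15.90 mass %

Formula mass = 1.56·24.305 + 0.44·55.845 + 1·28.085 + 4·15.999 = 154.569 g/mol, of which 24.572 g is Fe.
So Fe makes up 24.572/154.569 = 0.1590 of the mass, i.e. 15.90%.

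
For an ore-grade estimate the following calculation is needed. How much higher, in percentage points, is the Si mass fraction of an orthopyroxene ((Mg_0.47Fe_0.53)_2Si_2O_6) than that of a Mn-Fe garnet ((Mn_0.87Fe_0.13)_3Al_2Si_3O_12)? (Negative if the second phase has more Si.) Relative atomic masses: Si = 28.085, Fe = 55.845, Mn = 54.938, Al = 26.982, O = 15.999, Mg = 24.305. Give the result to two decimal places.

6.97 percentage points

Si in (Mg_0.47Fe_0.53)_2Si_2O_6: molar mass 234.206 g/mol; 2×28.085 = 56.170 g → 23.98 wt%.
Si in (Mn_0.87Fe_0.13)_3Al_2Si_3O_12: molar mass 495.375 g/mol; 3×28.085 = 84.255 g → 17.01 wt%.
Difference = 23.98 − 17.01 = 6.97 percentage points.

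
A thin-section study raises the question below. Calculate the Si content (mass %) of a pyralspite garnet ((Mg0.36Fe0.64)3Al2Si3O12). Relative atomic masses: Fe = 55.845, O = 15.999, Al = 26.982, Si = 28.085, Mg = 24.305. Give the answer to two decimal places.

Formula mass = 1.08*24.305 + 1.92*55.845 + 2*26.982 + 3*28.085 + 12*15.999 = 463.679 g/mol, of which 84.255 g is Si.
So Si makes up 84.255/463.679 = 0.1817 of the mass, i.e. 18.17%.

18.17 mass %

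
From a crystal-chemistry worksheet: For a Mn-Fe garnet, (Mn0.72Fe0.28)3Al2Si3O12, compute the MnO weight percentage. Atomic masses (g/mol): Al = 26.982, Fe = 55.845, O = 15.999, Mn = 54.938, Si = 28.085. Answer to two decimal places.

Formula mass = 495.783 g/mol.
2.16 Mn → 2.1600 mol MnO per formula unit; M(MnO) = 70.937, so MnO mass = 153.224 g.
153.224/495.783 × 100 = 30.91 wt%.

30.91 wt%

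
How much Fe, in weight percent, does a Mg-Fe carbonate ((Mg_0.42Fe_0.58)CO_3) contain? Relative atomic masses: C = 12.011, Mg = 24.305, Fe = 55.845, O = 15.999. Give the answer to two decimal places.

M((Mg_0.42Fe_0.58)CO_3) = 102.606 g/mol.
Fe contributes 0.58 × 55.845 = 32.390 g per mole.
32.390/102.606 = 0.3157 → 31.57%.

31.57 weight percent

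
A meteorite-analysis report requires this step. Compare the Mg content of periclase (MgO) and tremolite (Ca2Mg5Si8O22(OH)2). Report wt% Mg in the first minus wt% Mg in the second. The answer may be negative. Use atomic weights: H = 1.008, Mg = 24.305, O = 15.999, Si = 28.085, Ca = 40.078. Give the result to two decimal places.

M(MgO) = 40.304 g/mol, so wt% Mg = 24.305/40.304 × 100 = 60.30%.
M(Ca2Mg5Si8O22(OH)2) = 812.353 g/mol, so wt% Mg = 121.525/812.353 × 100 = 14.96%.
60.30 − 14.96 = 45.34 pp.

45.34 percentage points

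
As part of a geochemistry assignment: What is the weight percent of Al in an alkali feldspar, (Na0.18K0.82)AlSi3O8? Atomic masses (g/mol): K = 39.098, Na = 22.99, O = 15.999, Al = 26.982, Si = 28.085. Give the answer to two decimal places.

9.80 weight percent

Molar mass of (Na0.18K0.82)AlSi3O8: 0.18·22.99 + 0.82·39.098 + 1·26.982 + 3·28.085 + 8·15.999 = 275.428 g/mol.
Mass of Al per formula unit: 1 × 26.982 = 26.982 g.
Weight fraction Al = 26.982 / 275.428 = 0.0980.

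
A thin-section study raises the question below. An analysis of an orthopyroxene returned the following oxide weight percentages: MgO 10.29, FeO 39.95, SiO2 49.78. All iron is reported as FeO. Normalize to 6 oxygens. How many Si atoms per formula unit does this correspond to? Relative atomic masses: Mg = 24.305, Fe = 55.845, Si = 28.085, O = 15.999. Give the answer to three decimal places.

2.014 Si apfu

MgO: 10.29/40.304 = 0.25531 mol → 0.25531 mol Mg, 0.25531 mol O.
FeO: 39.95/71.844 = 0.55607 mol → 0.55607 mol Fe, 0.55607 mol O.
SiO2: 49.78/60.083 = 0.82852 mol → 0.82852 mol Si, 1.65704 mol O.
Total oxygen = 2.46842 mol. Normalization factor = 6/2.46842 = 2.43070.
Si per 6 O = 0.82852 × 2.43070 = 2.014.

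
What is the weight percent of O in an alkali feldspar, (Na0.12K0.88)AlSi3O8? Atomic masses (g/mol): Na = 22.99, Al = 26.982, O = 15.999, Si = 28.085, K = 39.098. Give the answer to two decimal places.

M((Na0.12K0.88)AlSi3O8) = 276.394 g/mol.
O contributes 8 × 15.999 = 127.992 g per mole.
127.992/276.394 = 0.4631 → 46.31%.

46.31 weight percent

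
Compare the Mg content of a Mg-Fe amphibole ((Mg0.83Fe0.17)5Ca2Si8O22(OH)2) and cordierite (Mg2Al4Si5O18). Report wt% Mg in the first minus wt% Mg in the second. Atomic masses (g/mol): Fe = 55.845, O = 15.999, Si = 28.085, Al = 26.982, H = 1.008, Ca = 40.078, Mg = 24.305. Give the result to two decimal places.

First mineral: 100.866 g Mg in 839.162 g formula = 12.02 wt% Mg.
Second mineral: 48.610 g Mg in 584.945 g formula = 8.31 wt% Mg.
12.02% − 8.31% gives a difference of 3.71 percentage points.

3.71 percentage points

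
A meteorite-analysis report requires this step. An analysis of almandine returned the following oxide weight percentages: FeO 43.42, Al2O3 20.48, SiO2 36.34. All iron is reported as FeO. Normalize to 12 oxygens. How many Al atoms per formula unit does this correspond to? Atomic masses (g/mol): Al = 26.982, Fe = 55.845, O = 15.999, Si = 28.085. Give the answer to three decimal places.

43.42 wt% FeO ÷ 71.844 g/mol = 0.60437 mol, giving 0.60437 Fe and 0.60437 O.
20.48 wt% Al2O3 ÷ 101.961 g/mol = 0.20086 mol, giving 0.40172 Al and 0.60258 O.
36.34 wt% SiO2 ÷ 60.083 g/mol = 0.60483 mol, giving 0.60483 Si and 1.20966 O.
Oxygen sums to 2.41661; scaling by 12/2.41661 = 4.96563 puts the formula on 12 O.
Al: 0.40172 × 4.96563 = 1.995 atoms per formula unit.

1.995 Al apfu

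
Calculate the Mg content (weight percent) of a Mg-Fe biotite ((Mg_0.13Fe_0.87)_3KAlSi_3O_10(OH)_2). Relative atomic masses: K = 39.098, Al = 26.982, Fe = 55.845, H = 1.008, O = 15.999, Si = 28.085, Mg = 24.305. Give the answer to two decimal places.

M((Mg_0.13Fe_0.87)_3KAlSi_3O_10(OH)_2) = 499.573 g/mol.
Mg contributes 0.39 × 24.305 = 9.479 g per mole.
9.479/499.573 = 0.0190 → 1.90%.

1.90 weight percent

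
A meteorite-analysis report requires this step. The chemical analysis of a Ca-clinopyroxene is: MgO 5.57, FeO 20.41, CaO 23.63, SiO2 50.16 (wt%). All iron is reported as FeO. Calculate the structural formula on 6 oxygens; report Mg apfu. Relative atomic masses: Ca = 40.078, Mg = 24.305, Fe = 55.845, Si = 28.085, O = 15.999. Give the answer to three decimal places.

0.330 Mg apfu

MgO: 5.57/40.304 = 0.13820 mol → 0.13820 mol Mg, 0.13820 mol O.
FeO: 20.41/71.844 = 0.28409 mol → 0.28409 mol Fe, 0.28409 mol O.
CaO: 23.63/56.077 = 0.42138 mol → 0.42138 mol Ca, 0.42138 mol O.
SiO2: 50.16/60.083 = 0.83485 mol → 0.83485 mol Si, 1.66970 mol O.
Total oxygen = 2.51337 mol. Normalization factor = 6/2.51337 = 2.38723.
Mg per 6 O = 0.13820 × 2.38723 = 0.330.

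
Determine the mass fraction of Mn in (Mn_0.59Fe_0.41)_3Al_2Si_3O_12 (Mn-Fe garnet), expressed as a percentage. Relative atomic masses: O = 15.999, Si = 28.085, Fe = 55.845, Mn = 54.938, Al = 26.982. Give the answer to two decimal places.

19.60 weight percent

Formula mass = 1.77*54.938 + 1.23*55.845 + 2*26.982 + 3*28.085 + 12*15.999 = 496.137 g/mol, of which 97.240 g is Mn.
So Mn makes up 97.240/496.137 = 0.1960 of the mass, i.e. 19.60%.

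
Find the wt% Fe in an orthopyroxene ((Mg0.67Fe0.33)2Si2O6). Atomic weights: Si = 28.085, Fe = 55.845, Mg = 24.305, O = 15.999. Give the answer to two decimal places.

Formula mass = 1.34×24.305 + 0.66×55.845 + 2×28.085 + 6×15.999 = 221.590 g/mol, of which 36.858 g is Fe.
So Fe makes up 36.858/221.590 = 0.1663 of the mass, i.e. 16.63%.

16.63 weight percent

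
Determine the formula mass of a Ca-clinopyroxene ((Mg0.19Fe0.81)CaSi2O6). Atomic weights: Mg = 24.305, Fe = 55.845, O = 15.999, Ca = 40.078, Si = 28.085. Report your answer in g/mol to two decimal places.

M = 0.19*24.305 + 0.81*55.845 + 1*40.078 + 2*28.085 + 6*15.999

242.09 g/mol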